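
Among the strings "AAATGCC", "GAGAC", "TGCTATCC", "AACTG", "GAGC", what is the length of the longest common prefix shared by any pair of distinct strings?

Equivalently: take the maximum, over all pairs, of their longest common prefix length.
"GAGAC" and "GAGC" agree on "GAG" (3 characters) before diverging; nothing deeper is shared.
Longest shared-prefix length: 3

3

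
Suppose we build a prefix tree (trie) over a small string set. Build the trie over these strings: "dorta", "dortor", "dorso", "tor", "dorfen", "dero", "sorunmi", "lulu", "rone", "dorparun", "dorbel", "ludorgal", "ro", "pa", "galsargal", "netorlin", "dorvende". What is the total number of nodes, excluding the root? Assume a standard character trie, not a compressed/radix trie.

Count nodes per top-level branch (shared prefixes stored once):
  'd'-branch (dero, dorbel, dorfen, dorparun, dorso, dorta, dortor, dorvende): 28 nodes
  'g'-branch (galsargal): 9 nodes
  'l'-branch (ludorgal, lulu): 10 nodes
  'n'-branch (netorlin): 8 nodes
  'p'-branch (pa): 2 nodes
  'r'-branch (ro, rone): 4 nodes
  's'-branch (sorunmi): 7 nodes
  't'-branch (tor): 3 nodes
Sum: 71

71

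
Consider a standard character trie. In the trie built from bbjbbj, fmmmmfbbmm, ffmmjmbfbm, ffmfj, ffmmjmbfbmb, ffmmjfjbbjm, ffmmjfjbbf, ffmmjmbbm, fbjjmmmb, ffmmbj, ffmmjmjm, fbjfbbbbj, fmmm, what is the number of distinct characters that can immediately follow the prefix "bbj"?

1

Follow the path "bbj" to its node, then look at its outgoing edges.
Characters that immediately follow "bbj" among the stored strings: {b}.
That node has 1 child edge.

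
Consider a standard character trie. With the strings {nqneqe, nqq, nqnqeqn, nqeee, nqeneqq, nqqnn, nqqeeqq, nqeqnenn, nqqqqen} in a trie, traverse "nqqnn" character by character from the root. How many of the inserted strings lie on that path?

Check each prefix of "nqqnn" against the stored set — each match is an end-marker on the path.
Prefixes of the query that are stored words: "nqq", "nqqnn"
Count: 2

2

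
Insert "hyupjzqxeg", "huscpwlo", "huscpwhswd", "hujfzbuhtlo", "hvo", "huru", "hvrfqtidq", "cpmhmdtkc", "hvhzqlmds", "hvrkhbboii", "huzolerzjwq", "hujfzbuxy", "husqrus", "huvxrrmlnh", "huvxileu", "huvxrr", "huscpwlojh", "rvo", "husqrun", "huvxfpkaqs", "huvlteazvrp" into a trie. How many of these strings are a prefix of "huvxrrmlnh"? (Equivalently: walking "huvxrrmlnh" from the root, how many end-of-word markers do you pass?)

Traverse "huvxrrmlnh" character by character; count nodes along the way that are marked as word ends.
Prefixes of the query that are stored words: "huvxrr", "huvxrrmlnh"
Count: 2

2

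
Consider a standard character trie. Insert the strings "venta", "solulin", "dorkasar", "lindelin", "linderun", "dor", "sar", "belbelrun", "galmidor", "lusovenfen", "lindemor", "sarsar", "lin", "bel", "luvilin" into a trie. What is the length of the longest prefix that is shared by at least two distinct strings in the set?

The deepest shared node is where two words last agree before diverging.
e.g. "lindelin" and "lindemor" share the prefix "linde" of length 5; no pair shares a longer one.
Longest shared-prefix length: 5

5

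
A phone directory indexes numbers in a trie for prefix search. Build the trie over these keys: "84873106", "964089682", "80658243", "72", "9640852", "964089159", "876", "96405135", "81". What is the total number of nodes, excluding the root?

Count nodes per top-level branch (shared prefixes stored once):
  '7'-branch (72): 2 nodes
  '8'-branch (80658243, 81, 84873106, 876): 18 nodes
  '9'-branch (96405135, 9640852, 964089159, 964089682): 18 nodes
Sum: 38

38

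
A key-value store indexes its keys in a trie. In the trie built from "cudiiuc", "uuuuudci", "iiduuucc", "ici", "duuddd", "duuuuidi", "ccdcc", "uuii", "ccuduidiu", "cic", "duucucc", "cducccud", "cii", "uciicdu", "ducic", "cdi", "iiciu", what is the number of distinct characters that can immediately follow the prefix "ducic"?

Walk "ducic" from the root, arriving at one node.
No stored string extends past "ducic".
That node has 0 child edges.

0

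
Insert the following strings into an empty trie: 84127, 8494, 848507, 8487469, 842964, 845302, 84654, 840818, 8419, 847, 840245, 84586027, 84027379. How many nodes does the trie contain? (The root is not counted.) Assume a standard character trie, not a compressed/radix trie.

44

Trace insertions, counting only characters that open a new branch:
  "84127" → 5 new (8, 4, 1, 2, 7)
  "8494" → prefix "84" already present; 2 new (9, 4)
  "848507" → prefix "84" already present; 4 new (8, 5, 0, 7)
  "8487469" → prefix "848" already present; 4 new (7, 4, 6, 9)
  "842964" → prefix "84" already present; 4 new (2, 9, 6, 4)
  "845302" → prefix "84" already present; 4 new (5, 3, 0, 2)
  "84654" → prefix "84" already present; 3 new (6, 5, 4)
  "840818" → prefix "84" already present; 4 new (0, 8, 1, 8)
  "8419" → prefix "841" already present; 1 new (9)
  "847" → prefix "84" already present; 1 new (7)
  "840245" → prefix "840" already present; 3 new (2, 4, 5)
  "84586027" → prefix "845" already present; 5 new (8, 6, 0, 2, 7)
  "84027379" → prefix "8402" already present; 4 new (7, 3, 7, 9)
Total nodes = 5 + 2 + 4 + 4 + 4 + 4 + 3 + 4 + 1 + 1 + 3 + 5 + 4 = 44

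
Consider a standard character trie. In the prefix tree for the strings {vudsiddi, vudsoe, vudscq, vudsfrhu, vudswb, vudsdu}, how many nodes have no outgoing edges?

A leaf is a node with no children — equivalently, the end of a word that is not a proper prefix of any other stored word.
Those words: "vudscq", "vudsdu", "vudsfrhu", "vudsiddi", "vudsoe", "vudswb"
Leaf count: 6

6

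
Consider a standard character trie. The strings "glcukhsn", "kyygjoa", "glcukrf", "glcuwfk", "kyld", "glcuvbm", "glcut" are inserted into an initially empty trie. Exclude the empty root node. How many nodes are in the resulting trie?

Trace insertions, counting only characters that open a new branch:
  "glcukhsn" → 8 new (g, l, c, u, k, h, s, n)
  "kyygjoa" → 7 new (k, y, y, g, j, o, a)
  "glcukrf" → prefix "glcuk" already present; 2 new (r, f)
  "glcuwfk" → prefix "glcu" already present; 3 new (w, f, k)
  "kyld" → prefix "ky" already present; 2 new (l, d)
  "glcuvbm" → prefix "glcu" already present; 3 new (v, b, m)
  "glcut" → prefix "glcu" already present; 1 new (t)
Total nodes = 8 + 7 + 2 + 3 + 2 + 3 + 1 = 26

26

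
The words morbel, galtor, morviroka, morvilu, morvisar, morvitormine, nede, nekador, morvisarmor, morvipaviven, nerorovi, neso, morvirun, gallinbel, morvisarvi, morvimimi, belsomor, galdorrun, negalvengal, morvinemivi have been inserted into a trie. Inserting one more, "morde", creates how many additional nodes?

"mor" is already a path in the trie; the remaining "de" must be added.
So 5 − 3 = 2 new nodes.

2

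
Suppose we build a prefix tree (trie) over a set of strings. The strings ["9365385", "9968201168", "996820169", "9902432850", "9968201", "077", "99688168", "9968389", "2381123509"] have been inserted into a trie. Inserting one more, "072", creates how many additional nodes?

"07" is already a path in the trie; the remaining "2" must be added.
Each of the 1 remaining characters creates one node.

1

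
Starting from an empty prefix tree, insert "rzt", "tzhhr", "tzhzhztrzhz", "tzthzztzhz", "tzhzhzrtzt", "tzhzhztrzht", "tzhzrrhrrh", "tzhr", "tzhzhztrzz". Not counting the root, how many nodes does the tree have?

37

Trie structure (* marks end of a word):
(root)
├─ r
│  └─ z
│     └─ t *
└─ t
   └─ z
      ├─ h
      │  ├─ h
      │  │  └─ r *
      │  ├─ r *
      │  └─ z
      │     ├─ h
      │     │  └─ z
      │     │     ├─ r
      │     │     │  └─ t
      │     │     │     └─ z
      │     │     │        └─ t *
      │     │     └─ t
      │     │        └─ r
      │     │           └─ z
      │     │              ├─ h
      │     │              │  ├─ t *
      │     │              │  └─ z *
      │     │              └─ z *
      │     └─ r
      │        └─ r
      │           └─ h
      │              └─ r
      │                 └─ r
      │                    └─ h *
      └─ t
         └─ h
            └─ z
               └─ z
                  └─ t
                     └─ z
                        └─ h
                           └─ z *
Counting every labelled node above: 37.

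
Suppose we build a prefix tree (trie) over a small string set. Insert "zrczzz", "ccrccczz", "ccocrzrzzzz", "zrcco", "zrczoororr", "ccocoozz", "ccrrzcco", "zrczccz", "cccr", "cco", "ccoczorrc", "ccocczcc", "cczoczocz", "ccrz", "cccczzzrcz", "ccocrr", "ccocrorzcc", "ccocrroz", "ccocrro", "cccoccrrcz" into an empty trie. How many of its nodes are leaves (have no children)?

17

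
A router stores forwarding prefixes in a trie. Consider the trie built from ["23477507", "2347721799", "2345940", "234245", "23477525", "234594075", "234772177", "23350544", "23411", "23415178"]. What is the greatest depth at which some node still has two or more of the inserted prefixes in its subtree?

8

Look for the deepest trie node that still has at least two words in its subtree.
"234772177" and "2347721799" agree on "23477217" (8 characters) before diverging; nothing deeper is shared.
Longest shared-prefix length: 8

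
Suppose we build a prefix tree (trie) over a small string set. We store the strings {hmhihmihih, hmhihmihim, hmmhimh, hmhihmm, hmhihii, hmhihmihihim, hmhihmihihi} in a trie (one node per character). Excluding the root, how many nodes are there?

21

Trace insertions, counting only characters that open a new branch:
  "hmhihmihih" → 10 new (h, m, h, i, h, m, i, h, i, h)
  "hmhihmihim" → prefix "hmhihmihi" already present; 1 new (m)
  "hmmhimh" → prefix "hm" already present; 5 new (m, h, i, m, h)
  "hmhihmm" → prefix "hmhihm" already present; 1 new (m)
  "hmhihii" → prefix "hmhih" already present; 2 new (i, i)
  "hmhihmihihim" → prefix "hmhihmihih" already present; 2 new (i, m)
  "hmhihmihihi" → prefix "hmhihmihihi" already present; 0 new (none)
Total nodes = 10 + 1 + 5 + 1 + 2 + 2 + 0 = 21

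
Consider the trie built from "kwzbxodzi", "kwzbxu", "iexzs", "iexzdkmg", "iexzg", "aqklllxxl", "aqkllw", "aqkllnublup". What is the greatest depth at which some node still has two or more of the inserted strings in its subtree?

Look for the deepest trie node that still has at least two words in its subtree.
e.g. "aqklllxxl" and "aqkllnublup" share the prefix "aqkll" of length 5; no pair shares a longer one.
Longest shared-prefix length: 5

5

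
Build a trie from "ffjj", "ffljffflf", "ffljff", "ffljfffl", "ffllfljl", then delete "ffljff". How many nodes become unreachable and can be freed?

0

After clearing the end-marker at "ffljff", prune upward until reaching a node still needed by another word.
Every node on "ffljff" is still needed (e.g. by "ffljffflf"), so nothing is freed.
Nodes removed: 0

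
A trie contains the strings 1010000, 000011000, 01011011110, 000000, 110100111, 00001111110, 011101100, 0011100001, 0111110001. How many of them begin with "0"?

Traverse to the node for "0", then collect every word in that subtree.
Matches: "000000", "000011000", "00001111110", "0011100001", "01011011110", "011101100", "0111110001"
Count: 7

7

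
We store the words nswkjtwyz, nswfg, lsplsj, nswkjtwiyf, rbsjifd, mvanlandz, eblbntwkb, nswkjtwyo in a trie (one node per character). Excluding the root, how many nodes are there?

Count nodes per top-level branch (shared prefixes stored once):
  'e'-branch (eblbntwkb): 9 nodes
  'l'-branch (lsplsj): 6 nodes
  'm'-branch (mvanlandz): 9 nodes
  'n'-branch (nswfg, nswkjtwiyf, nswkjtwyo, nswkjtwyz): 15 nodes
  'r'-branch (rbsjifd): 7 nodes
Sum: 46

46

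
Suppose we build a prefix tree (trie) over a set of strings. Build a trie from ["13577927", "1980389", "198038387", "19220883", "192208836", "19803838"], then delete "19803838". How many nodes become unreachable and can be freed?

0

Walk "19803838" from the leaf back toward the root, removing each node that no remaining word uses.
Every node on "19803838" is still needed (e.g. by "198038387"), so nothing is freed.
Nodes removed: 0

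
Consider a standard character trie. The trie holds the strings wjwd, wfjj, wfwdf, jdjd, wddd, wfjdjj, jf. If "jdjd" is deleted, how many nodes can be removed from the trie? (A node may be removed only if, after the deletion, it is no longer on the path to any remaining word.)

3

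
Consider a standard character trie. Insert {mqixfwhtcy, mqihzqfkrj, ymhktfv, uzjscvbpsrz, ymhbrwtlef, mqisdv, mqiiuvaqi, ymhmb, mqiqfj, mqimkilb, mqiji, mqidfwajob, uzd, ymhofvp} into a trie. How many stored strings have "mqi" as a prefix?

8

Filter for entries beginning with "mqi":
Words under "mqi": mqidfwajob, mqihzqfkrj, mqiiuvaqi, mqiji, mqimkilb, mqiqfj, mqisdv, mqixfwhtcy
Count: 8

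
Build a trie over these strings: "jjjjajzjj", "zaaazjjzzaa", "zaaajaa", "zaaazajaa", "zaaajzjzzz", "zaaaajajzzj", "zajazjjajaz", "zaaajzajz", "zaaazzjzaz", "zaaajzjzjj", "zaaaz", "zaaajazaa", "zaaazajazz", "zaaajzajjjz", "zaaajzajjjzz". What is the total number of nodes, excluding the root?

67

Count nodes per top-level branch (shared prefixes stored once):
  'j'-branch (jjjjajzjj): 9 nodes
  'z'-branch (zaaaajajzzj, zaaajaa, zaaajazaa, zaaajzajjjz, zaaajzajjjzz, zaaajzajz, zaaajzjzjj, zaaajzjzzz, zaaaz, zaaazajaa, zaaazajazz, zaaazjjzzaa, zaaazzjzaz, zajazjjajaz): 58 nodes
Sum: 67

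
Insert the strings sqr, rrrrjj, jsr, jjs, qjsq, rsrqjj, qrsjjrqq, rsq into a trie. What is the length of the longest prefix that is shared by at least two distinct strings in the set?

The deepest shared node is where two words last agree before diverging.
"rsq" and "rsrqjj" agree on "rs" (2 characters) before diverging; nothing deeper is shared.
Longest shared-prefix length: 2

2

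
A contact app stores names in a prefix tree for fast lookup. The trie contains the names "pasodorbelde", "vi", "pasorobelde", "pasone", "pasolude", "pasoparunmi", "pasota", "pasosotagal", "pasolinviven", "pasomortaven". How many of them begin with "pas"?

9

Filter for entries beginning with "pas":
Matches: "pasodorbelde", "pasolinviven", "pasolude", "pasomortaven", "pasone", "pasoparunmi", "pasorobelde", "pasosotagal", "pasota"
Count: 9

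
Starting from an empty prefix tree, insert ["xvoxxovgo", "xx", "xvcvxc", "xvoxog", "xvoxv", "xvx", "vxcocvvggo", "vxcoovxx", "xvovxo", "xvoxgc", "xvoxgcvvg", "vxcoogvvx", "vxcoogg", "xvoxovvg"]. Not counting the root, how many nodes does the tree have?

For each word, the new-node count is its length minus the longest prefix already in the trie:
  "xvoxxovgo" → 9 new (x, v, o, x, x, o, v, g, o)
  "xx" → prefix "x" already present; 1 new (x)
  "xvcvxc" → prefix "xv" already present; 4 new (c, v, x, c)
  "xvoxog" → prefix "xvox" already present; 2 new (o, g)
  "xvoxv" → prefix "xvox" already present; 1 new (v)
  "xvx" → prefix "xv" already present; 1 new (x)
  "vxcocvvggo" → 10 new (v, x, c, o, c, v, v, g, g, o)
  "vxcoovxx" → prefix "vxco" already present; 4 new (o, v, x, x)
  "xvovxo" → prefix "xvo" already present; 3 new (v, x, o)
  "xvoxgc" → prefix "xvox" already present; 2 new (g, c)
  "xvoxgcvvg" → prefix "xvoxgc" already present; 3 new (v, v, g)
  "vxcoogvvx" → prefix "vxcoo" already present; 4 new (g, v, v, x)
  "vxcoogg" → prefix "vxcoog" already present; 1 new (g)
  "xvoxovvg" → prefix "xvoxo" already present; 3 new (v, v, g)
Total nodes = 9 + 1 + 4 + 2 + 1 + 1 + 10 + 4 + 3 + 2 + 3 + 4 + 1 + 3 = 48

48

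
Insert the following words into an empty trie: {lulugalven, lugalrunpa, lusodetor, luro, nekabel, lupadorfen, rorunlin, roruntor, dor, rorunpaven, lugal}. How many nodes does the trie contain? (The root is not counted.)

61

For each word, the new-node count is its length minus the longest prefix already in the trie:
  "lulugalven" → 10 new (l, u, l, u, g, a, l, v, e, n)
  "lugalrunpa" → prefix "lu" already present; 8 new (g, a, l, r, u, n, p, a)
  "lusodetor" → prefix "lu" already present; 7 new (s, o, d, e, t, o, r)
  "luro" → prefix "lu" already present; 2 new (r, o)
  "nekabel" → 7 new (n, e, k, a, b, e, l)
  "lupadorfen" → prefix "lu" already present; 8 new (p, a, d, o, r, f, e, n)
  "rorunlin" → 8 new (r, o, r, u, n, l, i, n)
  "roruntor" → prefix "rorun" already present; 3 new (t, o, r)
  "dor" → 3 new (d, o, r)
  "rorunpaven" → prefix "rorun" already present; 5 new (p, a, v, e, n)
  "lugal" → prefix "lugal" already present; 0 new (none)
Total nodes = 10 + 8 + 7 + 2 + 7 + 8 + 8 + 3 + 3 + 5 + 0 = 61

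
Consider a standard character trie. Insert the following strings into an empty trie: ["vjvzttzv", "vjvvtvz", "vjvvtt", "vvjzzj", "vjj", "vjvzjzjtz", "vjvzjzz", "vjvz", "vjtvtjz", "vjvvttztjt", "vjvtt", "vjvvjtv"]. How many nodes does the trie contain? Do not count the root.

39

Trie structure (* marks end of a word):
(root)
└─ v
   ├─ j
   │  ├─ j *
   │  ├─ t
   │  │  └─ v
   │  │     └─ t
   │  │        └─ j
   │  │           └─ z *
   │  └─ v
   │     ├─ t
   │     │  └─ t *
   │     ├─ v
   │     │  ├─ j
   │     │  │  └─ t
   │     │  │     └─ v *
   │     │  └─ t
   │     │     ├─ t *
   │     │     │  └─ z
   │     │     │     └─ t
   │     │     │        └─ j
   │     │     │           └─ t *
   │     │     └─ v
   │     │        └─ z *
   │     └─ z *
   │        ├─ j
   │        │  └─ z
   │        │     ├─ j
   │        │     │  └─ t
   │        │     │     └─ z *
   │        │     └─ z *
   │        └─ t
   │           └─ t
   │              └─ z
   │                 └─ v *
   └─ v
      └─ j
         └─ z
            └─ z
               └─ j *
Counting every labelled node above: 39.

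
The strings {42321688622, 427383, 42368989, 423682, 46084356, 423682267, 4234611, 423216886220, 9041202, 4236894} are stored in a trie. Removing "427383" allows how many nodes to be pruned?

4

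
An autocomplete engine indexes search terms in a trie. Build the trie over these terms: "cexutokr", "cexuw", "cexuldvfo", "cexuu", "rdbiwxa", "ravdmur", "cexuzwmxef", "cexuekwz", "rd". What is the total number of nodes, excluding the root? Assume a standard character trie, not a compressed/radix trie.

38

Count nodes per top-level branch (shared prefixes stored once):
  'c'-branch (cexuekwz, cexuldvfo, cexutokr, cexuu, cexuw, cexuzwmxef): 25 nodes
  'r'-branch (ravdmur, rd, rdbiwxa): 13 nodes
Sum: 38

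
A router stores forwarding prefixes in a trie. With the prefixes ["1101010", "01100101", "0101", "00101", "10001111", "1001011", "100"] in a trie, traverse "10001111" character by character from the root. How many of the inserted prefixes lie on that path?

2

Walk "10001111" from the root; an end-of-word marker is hit whenever a stored word is a prefix of "10001111".
Prefixes of the query that are stored words: "100", "10001111"
Count: 2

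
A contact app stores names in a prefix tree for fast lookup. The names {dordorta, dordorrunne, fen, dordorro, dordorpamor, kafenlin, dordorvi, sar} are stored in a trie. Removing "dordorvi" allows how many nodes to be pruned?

A node on "dordorvi"'s path can go only if nothing else ends at it or branches off below it.
The suffix "vi" (2 nodes) is used only by "dordorvi"; the node for "dordor" still has the child "t", so pruning stops there.
Nodes removed: 2

2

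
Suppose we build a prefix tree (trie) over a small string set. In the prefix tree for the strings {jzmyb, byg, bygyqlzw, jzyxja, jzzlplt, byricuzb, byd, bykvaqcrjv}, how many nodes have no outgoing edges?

Leaves are exactly the stored words that no other stored word extends.
Those words: "byd", "bygyqlzw", "bykvaqcrjv", "byricuzb", "jzmyb", "jzyxja", "jzzlplt"
Leaf count: 7

7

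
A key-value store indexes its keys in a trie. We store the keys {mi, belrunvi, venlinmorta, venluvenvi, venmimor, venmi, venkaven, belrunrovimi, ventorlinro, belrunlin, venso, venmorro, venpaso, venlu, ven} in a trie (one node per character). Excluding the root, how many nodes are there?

64

Insert word by word; a character creates a node only if that edge doesn't already exist:
  "mi" → 2 new (m, i)
  "belrunvi" → 8 new (b, e, l, r, u, n, v, i)
  "venlinmorta" → 11 new (v, e, n, l, i, n, m, o, r, t, a)
  "venluvenvi" → prefix "venl" already present; 6 new (u, v, e, n, v, i)
  "venmimor" → prefix "ven" already present; 5 new (m, i, m, o, r)
  "venmi" → prefix "venmi" already present; 0 new (none)
  "venkaven" → prefix "ven" already present; 5 new (k, a, v, e, n)
  "belrunrovimi" → prefix "belrun" already present; 6 new (r, o, v, i, m, i)
  "ventorlinro" → prefix "ven" already present; 8 new (t, o, r, l, i, n, r, o)
  "belrunlin" → prefix "belrun" already present; 3 new (l, i, n)
  "venso" → prefix "ven" already present; 2 new (s, o)
  "venmorro" → prefix "venm" already present; 4 new (o, r, r, o)
  "venpaso" → prefix "ven" already present; 4 new (p, a, s, o)
  "venlu" → prefix "venlu" already present; 0 new (none)
  "ven" → prefix "ven" already present; 0 new (none)
Total nodes = 2 + 8 + 11 + 6 + 5 + 0 + 5 + 6 + 8 + 3 + 2 + 4 + 4 + 0 + 0 = 64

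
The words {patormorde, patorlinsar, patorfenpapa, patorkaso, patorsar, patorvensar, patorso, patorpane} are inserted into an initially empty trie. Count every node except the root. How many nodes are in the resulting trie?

41

Trace insertions, counting only characters that open a new branch:
  "patormorde" → 10 new (p, a, t, o, r, m, o, r, d, e)
  "patorlinsar" → prefix "pator" already present; 6 new (l, i, n, s, a, r)
  "patorfenpapa" → prefix "pator" already present; 7 new (f, e, n, p, a, p, a)
  "patorkaso" → prefix "pator" already present; 4 new (k, a, s, o)
  "patorsar" → prefix "pator" already present; 3 new (s, a, r)
  "patorvensar" → prefix "pator" already present; 6 new (v, e, n, s, a, r)
  "patorso" → prefix "pators" already present; 1 new (o)
  "patorpane" → prefix "pator" already present; 4 new (p, a, n, e)
Total nodes = 10 + 6 + 7 + 4 + 3 + 6 + 1 + 4 = 41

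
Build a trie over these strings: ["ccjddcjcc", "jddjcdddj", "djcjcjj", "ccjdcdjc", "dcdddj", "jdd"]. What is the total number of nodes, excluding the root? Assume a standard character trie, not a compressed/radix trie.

34

Trace insertions, counting only characters that open a new branch:
  "ccjddcjcc" → 9 new (c, c, j, d, d, c, j, c, c)
  "jddjcdddj" → 9 new (j, d, d, j, c, d, d, d, j)
  "djcjcjj" → 7 new (d, j, c, j, c, j, j)
  "ccjdcdjc" → prefix "ccjd" already present; 4 new (c, d, j, c)
  "dcdddj" → prefix "d" already present; 5 new (c, d, d, d, j)
  "jdd" → prefix "jdd" already present; 0 new (none)
Total nodes = 9 + 9 + 7 + 4 + 5 + 0 = 34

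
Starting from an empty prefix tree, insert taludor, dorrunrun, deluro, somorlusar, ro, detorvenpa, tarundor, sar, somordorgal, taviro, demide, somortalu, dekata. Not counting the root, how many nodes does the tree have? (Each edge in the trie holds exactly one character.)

For each word, the new-node count is its length minus the longest prefix already in the trie:
  "taludor" → 7 new (t, a, l, u, d, o, r)
  "dorrunrun" → 9 new (d, o, r, r, u, n, r, u, n)
  "deluro" → prefix "d" already present; 5 new (e, l, u, r, o)
  "somorlusar" → 10 new (s, o, m, o, r, l, u, s, a, r)
  "ro" → 2 new (r, o)
  "detorvenpa" → prefix "de" already present; 8 new (t, o, r, v, e, n, p, a)
  "tarundor" → prefix "ta" already present; 6 new (r, u, n, d, o, r)
  "sar" → prefix "s" already present; 2 new (a, r)
  "somordorgal" → prefix "somor" already present; 6 new (d, o, r, g, a, l)
  "taviro" → prefix "ta" already present; 4 new (v, i, r, o)
  "demide" → prefix "de" already present; 4 new (m, i, d, e)
  "somortalu" → prefix "somor" already present; 4 new (t, a, l, u)
  "dekata" → prefix "de" already present; 4 new (k, a, t, a)
Total nodes = 7 + 9 + 5 + 10 + 2 + 8 + 6 + 2 + 6 + 4 + 4 + 4 + 4 = 71

71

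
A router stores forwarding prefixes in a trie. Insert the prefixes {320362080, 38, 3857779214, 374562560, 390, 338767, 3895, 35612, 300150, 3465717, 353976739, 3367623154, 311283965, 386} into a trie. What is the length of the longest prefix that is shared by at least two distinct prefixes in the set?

The deepest shared node is where two words last agree before diverging.
"3367623154" and "338767" agree on "33" (2 characters) before diverging; nothing deeper is shared.
Longest shared-prefix length: 2

2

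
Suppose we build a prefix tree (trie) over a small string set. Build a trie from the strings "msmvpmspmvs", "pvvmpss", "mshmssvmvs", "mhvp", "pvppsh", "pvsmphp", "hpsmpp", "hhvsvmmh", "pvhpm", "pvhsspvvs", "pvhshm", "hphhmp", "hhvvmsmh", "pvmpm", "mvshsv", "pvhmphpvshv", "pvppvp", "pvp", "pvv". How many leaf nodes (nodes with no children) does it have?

A leaf is a node with no children — equivalently, the end of a word that is not a proper prefix of any other stored word.
Those words: "hhvsvmmh", "hhvvmsmh", "hphhmp", "hpsmpp", "mhvp", "mshmssvmvs", "msmvpmspmvs", "mvshsv", "pvhmphpvshv", "pvhpm", "pvhshm", "pvhsspvvs", "pvmpm", "pvppsh", "pvppvp", "pvsmphp", "pvvmpss"
Leaf count: 17

17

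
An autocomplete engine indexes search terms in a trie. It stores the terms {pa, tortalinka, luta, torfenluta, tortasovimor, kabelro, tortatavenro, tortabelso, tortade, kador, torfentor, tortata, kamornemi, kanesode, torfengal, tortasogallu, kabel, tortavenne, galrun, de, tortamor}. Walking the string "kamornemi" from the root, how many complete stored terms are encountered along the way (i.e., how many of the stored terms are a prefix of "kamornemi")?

Check each prefix of "kamornemi" against the stored set — each match is an end-marker on the path.
Prefixes of the query that are stored words: "kamornemi"
Count: 1

1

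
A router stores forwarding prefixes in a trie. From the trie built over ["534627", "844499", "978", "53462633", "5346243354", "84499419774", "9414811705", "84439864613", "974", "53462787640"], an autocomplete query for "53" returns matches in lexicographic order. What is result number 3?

534627

Filter for "53…" and sort: "5346243354", "53462633", "534627", "53462787640"
Position 3: 534627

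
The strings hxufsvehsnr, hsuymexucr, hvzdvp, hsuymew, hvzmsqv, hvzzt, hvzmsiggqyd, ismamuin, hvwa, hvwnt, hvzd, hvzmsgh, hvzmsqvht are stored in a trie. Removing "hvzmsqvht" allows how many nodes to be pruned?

Walk "hvzmsqvht" from the leaf back toward the root, removing each node that no remaining word uses.
The suffix "ht" (2 nodes) is used only by "hvzmsqvht"; "hvzmsqv" is itself a stored word, so pruning stops there.
Nodes removed: 2

2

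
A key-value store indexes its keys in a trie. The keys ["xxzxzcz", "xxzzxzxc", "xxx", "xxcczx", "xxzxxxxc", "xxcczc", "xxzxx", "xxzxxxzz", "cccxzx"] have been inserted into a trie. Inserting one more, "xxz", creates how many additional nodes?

0

"xxz" is already a full path in the trie; only an end-marker is added.
No new nodes are needed: 0.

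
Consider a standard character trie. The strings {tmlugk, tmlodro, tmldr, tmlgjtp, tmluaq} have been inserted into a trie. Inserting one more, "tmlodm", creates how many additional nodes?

1

The longest prefix of "tmlodm" already in the trie is "tmlod" (length 5).
So 6 − 5 = 1 new nodes.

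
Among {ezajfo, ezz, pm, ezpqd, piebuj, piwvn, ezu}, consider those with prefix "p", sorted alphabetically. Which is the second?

Words with prefix "p", in lexicographic order: "piebuj", "piwvn", "pm"
Position 2: piwvn

piwvn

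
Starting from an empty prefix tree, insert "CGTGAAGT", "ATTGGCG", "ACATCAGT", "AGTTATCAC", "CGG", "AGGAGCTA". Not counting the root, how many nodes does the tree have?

37

Count nodes per top-level branch (shared prefixes stored once):
  'A'-branch (ACATCAGT, AGGAGCTA, AGTTATCAC, ATTGGCG): 28 nodes
  'C'-branch (CGG, CGTGAAGT): 9 nodes
Sum: 37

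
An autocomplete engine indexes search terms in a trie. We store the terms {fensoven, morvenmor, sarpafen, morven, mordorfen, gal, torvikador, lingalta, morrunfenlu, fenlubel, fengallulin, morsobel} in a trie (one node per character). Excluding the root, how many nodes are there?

Insert word by word; a character creates a node only if that edge doesn't already exist:
  "fensoven" → 8 new (f, e, n, s, o, v, e, n)
  "morvenmor" → 9 new (m, o, r, v, e, n, m, o, r)
  "sarpafen" → 8 new (s, a, r, p, a, f, e, n)
  "morven" → prefix "morven" already present; 0 new (none)
  "mordorfen" → prefix "mor" already present; 6 new (d, o, r, f, e, n)
  "gal" → 3 new (g, a, l)
  "torvikador" → 10 new (t, o, r, v, i, k, a, d, o, r)
  "lingalta" → 8 new (l, i, n, g, a, l, t, a)
  "morrunfenlu" → prefix "mor" already present; 8 new (r, u, n, f, e, n, l, u)
  "fenlubel" → prefix "fen" already present; 5 new (l, u, b, e, l)
  "fengallulin" → prefix "fen" already present; 8 new (g, a, l, l, u, l, i, n)
  "morsobel" → prefix "mor" already present; 5 new (s, o, b, e, l)
Total nodes = 8 + 9 + 8 + 0 + 6 + 3 + 10 + 8 + 8 + 5 + 8 + 5 = 78

78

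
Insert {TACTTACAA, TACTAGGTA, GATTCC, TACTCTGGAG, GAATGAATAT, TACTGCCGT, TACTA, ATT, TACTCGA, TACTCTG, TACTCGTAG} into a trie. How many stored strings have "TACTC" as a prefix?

4

Walk to "TACTC"; the words in its subtree are exactly those with that prefix.
Words under "TACTC": TACTCGA, TACTCGTAG, TACTCTG, TACTCTGGAG
Count: 4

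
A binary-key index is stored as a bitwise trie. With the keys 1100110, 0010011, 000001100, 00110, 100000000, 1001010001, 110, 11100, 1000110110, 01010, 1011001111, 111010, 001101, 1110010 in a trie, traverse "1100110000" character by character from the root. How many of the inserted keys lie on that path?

2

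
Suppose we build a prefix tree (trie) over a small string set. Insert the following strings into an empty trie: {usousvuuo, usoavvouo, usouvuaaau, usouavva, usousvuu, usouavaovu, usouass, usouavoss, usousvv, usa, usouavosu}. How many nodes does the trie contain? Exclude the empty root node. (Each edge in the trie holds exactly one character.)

Insert word by word; a character creates a node only if that edge doesn't already exist:
  "usousvuuo" → 9 new (u, s, o, u, s, v, u, u, o)
  "usoavvouo" → prefix "uso" already present; 6 new (a, v, v, o, u, o)
  "usouvuaaau" → prefix "usou" already present; 6 new (v, u, a, a, a, u)
  "usouavva" → prefix "usou" already present; 4 new (a, v, v, a)
  "usousvuu" → prefix "usousvuu" already present; 0 new (none)
  "usouavaovu" → prefix "usouav" already present; 4 new (a, o, v, u)
  "usouass" → prefix "usoua" already present; 2 new (s, s)
  "usouavoss" → prefix "usouav" already present; 3 new (o, s, s)
  "usousvv" → prefix "usousv" already present; 1 new (v)
  "usa" → prefix "us" already present; 1 new (a)
  "usouavosu" → prefix "usouavos" already present; 1 new (u)
Total nodes = 9 + 6 + 6 + 4 + 0 + 4 + 2 + 3 + 1 + 1 + 1 = 37

37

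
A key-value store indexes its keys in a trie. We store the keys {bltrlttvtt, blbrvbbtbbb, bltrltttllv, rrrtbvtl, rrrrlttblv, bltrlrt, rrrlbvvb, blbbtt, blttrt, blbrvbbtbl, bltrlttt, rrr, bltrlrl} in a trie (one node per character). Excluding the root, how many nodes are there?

For each word, the new-node count is its length minus the longest prefix already in the trie:
  "bltrlttvtt" → 10 new (b, l, t, r, l, t, t, v, t, t)
  "blbrvbbtbbb" → prefix "bl" already present; 9 new (b, r, v, b, b, t, b, b, b)
  "bltrltttllv" → prefix "bltrltt" already present; 4 new (t, l, l, v)
  "rrrtbvtl" → 8 new (r, r, r, t, b, v, t, l)
  "rrrrlttblv" → prefix "rrr" already present; 7 new (r, l, t, t, b, l, v)
  "bltrlrt" → prefix "bltrl" already present; 2 new (r, t)
  "rrrlbvvb" → prefix "rrr" already present; 5 new (l, b, v, v, b)
  "blbbtt" → prefix "blb" already present; 3 new (b, t, t)
  "blttrt" → prefix "blt" already present; 3 new (t, r, t)
  "blbrvbbtbl" → prefix "blbrvbbtb" already present; 1 new (l)
  "bltrlttt" → prefix "bltrlttt" already present; 0 new (none)
  "rrr" → prefix "rrr" already present; 0 new (none)
  "bltrlrl" → prefix "bltrlr" already present; 1 new (l)
Total nodes = 10 + 9 + 4 + 8 + 7 + 2 + 5 + 3 + 3 + 1 + 0 + 0 + 1 = 53

53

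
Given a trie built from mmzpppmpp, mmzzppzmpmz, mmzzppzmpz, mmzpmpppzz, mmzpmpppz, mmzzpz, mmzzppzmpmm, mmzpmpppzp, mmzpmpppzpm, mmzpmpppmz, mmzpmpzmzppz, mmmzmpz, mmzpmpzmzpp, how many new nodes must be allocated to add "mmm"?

Every character of "mmm" already lies on an existing path (it is a prefix of some stored word).
No new nodes are needed: 0.

0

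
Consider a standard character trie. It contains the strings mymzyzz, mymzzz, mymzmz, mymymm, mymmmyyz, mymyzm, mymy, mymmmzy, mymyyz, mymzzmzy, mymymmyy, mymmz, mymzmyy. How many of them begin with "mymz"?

5

Traverse to the node for "mymz", then collect every word in that subtree.
Matches: "mymzmyy", "mymzmz", "mymzyzz", "mymzzmzy", "mymzzz"
Count: 5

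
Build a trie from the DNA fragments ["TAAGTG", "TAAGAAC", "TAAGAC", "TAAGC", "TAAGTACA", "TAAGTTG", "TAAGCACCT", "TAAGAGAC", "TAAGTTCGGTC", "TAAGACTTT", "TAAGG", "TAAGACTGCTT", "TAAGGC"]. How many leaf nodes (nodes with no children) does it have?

10

A leaf is a node with no children — equivalently, the end of a word that is not a proper prefix of any other stored word.
Those words: "TAAGAAC", "TAAGACTGCTT", "TAAGACTTT", "TAAGAGAC", "TAAGCACCT", "TAAGGC", "TAAGTACA", "TAAGTG", "TAAGTTCGGTC", "TAAGTTG"
Leaf count: 10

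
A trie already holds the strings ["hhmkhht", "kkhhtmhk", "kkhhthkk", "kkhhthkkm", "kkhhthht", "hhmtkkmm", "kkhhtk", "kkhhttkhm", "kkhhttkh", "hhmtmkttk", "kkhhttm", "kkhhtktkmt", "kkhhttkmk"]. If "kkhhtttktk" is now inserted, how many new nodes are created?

The longest prefix of "kkhhtttktk" already in the trie is "kkhhtt" (length 6).
New nodes needed: |"kkhhtttktk"| − 6 = 10 − 6 = 4.

4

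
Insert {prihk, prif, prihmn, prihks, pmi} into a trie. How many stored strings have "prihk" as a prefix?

2

Filter for entries beginning with "prihk":
Matches: "prihk", "prihks"
Count: 2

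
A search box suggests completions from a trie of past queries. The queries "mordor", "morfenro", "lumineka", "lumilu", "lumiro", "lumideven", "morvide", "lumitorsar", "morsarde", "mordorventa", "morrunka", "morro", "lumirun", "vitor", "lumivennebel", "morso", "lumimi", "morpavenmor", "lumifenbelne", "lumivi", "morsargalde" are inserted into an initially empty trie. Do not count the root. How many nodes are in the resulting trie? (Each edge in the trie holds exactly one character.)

94

Insert word by word; a character creates a node only if that edge doesn't already exist:
  "mordor" → 6 new (m, o, r, d, o, r)
  "morfenro" → prefix "mor" already present; 5 new (f, e, n, r, o)
  "lumineka" → 8 new (l, u, m, i, n, e, k, a)
  "lumilu" → prefix "lumi" already present; 2 new (l, u)
  "lumiro" → prefix "lumi" already present; 2 new (r, o)
  "lumideven" → prefix "lumi" already present; 5 new (d, e, v, e, n)
  "morvide" → prefix "mor" already present; 4 new (v, i, d, e)
  "lumitorsar" → prefix "lumi" already present; 6 new (t, o, r, s, a, r)
  "morsarde" → prefix "mor" already present; 5 new (s, a, r, d, e)
  "mordorventa" → prefix "mordor" already present; 5 new (v, e, n, t, a)
  "morrunka" → prefix "mor" already present; 5 new (r, u, n, k, a)
  "morro" → prefix "morr" already present; 1 new (o)
  "lumirun" → prefix "lumir" already present; 2 new (u, n)
  "vitor" → 5 new (v, i, t, o, r)
  "lumivennebel" → prefix "lumi" already present; 8 new (v, e, n, n, e, b, e, l)
  "morso" → prefix "mors" already present; 1 new (o)
  "lumimi" → prefix "lumi" already present; 2 new (m, i)
  "morpavenmor" → prefix "mor" already present; 8 new (p, a, v, e, n, m, o, r)
  "lumifenbelne" → prefix "lumi" already present; 8 new (f, e, n, b, e, l, n, e)
  "lumivi" → prefix "lumiv" already present; 1 new (i)
  "morsargalde" → prefix "morsar" already present; 5 new (g, a, l, d, e)
Total nodes = 6 + 5 + 8 + 2 + 2 + 5 + 4 + 6 + 5 + 5 + 5 + 1 + 2 + 5 + 8 + 1 + 2 + 8 + 8 + 1 + 5 = 94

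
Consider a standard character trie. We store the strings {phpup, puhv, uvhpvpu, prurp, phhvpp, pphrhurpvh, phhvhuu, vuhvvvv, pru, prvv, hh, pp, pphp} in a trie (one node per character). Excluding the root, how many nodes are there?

Insert word by word; a character creates a node only if that edge doesn't already exist:
  "phpup" → 5 new (p, h, p, u, p)
  "puhv" → prefix "p" already present; 3 new (u, h, v)
  "uvhpvpu" → 7 new (u, v, h, p, v, p, u)
  "prurp" → prefix "p" already present; 4 new (r, u, r, p)
  "phhvpp" → prefix "ph" already present; 4 new (h, v, p, p)
  "pphrhurpvh" → prefix "p" already present; 9 new (p, h, r, h, u, r, p, v, h)
  "phhvhuu" → prefix "phhv" already present; 3 new (h, u, u)
  "vuhvvvv" → 7 new (v, u, h, v, v, v, v)
  "pru" → prefix "pru" already present; 0 new (none)
  "prvv" → prefix "pr" already present; 2 new (v, v)
  "hh" → 2 new (h, h)
  "pp" → prefix "pp" already present; 0 new (none)
  "pphp" → prefix "pph" already present; 1 new (p)
Total nodes = 5 + 3 + 7 + 4 + 4 + 9 + 3 + 7 + 0 + 2 + 2 + 0 + 1 = 47

47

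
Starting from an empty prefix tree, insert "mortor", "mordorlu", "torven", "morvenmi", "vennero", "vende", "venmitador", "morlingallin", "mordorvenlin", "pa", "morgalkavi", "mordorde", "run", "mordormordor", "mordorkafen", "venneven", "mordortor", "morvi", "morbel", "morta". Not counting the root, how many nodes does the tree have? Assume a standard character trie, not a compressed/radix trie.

89

For each word, the new-node count is its length minus the longest prefix already in the trie:
  "mortor" → 6 new (m, o, r, t, o, r)
  "mordorlu" → prefix "mor" already present; 5 new (d, o, r, l, u)
  "torven" → 6 new (t, o, r, v, e, n)
  "morvenmi" → prefix "mor" already present; 5 new (v, e, n, m, i)
  "vennero" → 7 new (v, e, n, n, e, r, o)
  "vende" → prefix "ven" already present; 2 new (d, e)
  "venmitador" → prefix "ven" already present; 7 new (m, i, t, a, d, o, r)
  "morlingallin" → prefix "mor" already present; 9 new (l, i, n, g, a, l, l, i, n)
  "mordorvenlin" → prefix "mordor" already present; 6 new (v, e, n, l, i, n)
  "pa" → 2 new (p, a)
  "morgalkavi" → prefix "mor" already present; 7 new (g, a, l, k, a, v, i)
  "mordorde" → prefix "mordor" already present; 2 new (d, e)
  "run" → 3 new (r, u, n)
  "mordormordor" → prefix "mordor" already present; 6 new (m, o, r, d, o, r)
  "mordorkafen" → prefix "mordor" already present; 5 new (k, a, f, e, n)
  "venneven" → prefix "venne" already present; 3 new (v, e, n)
  "mordortor" → prefix "mordor" already present; 3 new (t, o, r)
  "morvi" → prefix "morv" already present; 1 new (i)
  "morbel" → prefix "mor" already present; 3 new (b, e, l)
  "morta" → prefix "mort" already present; 1 new (a)
Total nodes = 6 + 5 + 6 + 5 + 7 + 2 + 7 + 9 + 6 + 2 + 7 + 2 + 3 + 6 + 5 + 3 + 3 + 1 + 3 + 1 = 89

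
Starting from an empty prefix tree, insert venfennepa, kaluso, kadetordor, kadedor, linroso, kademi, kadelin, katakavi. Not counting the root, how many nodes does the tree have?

45

Trace insertions, counting only characters that open a new branch:
  "venfennepa" → 10 new (v, e, n, f, e, n, n, e, p, a)
  "kaluso" → 6 new (k, a, l, u, s, o)
  "kadetordor" → prefix "ka" already present; 8 new (d, e, t, o, r, d, o, r)
  "kadedor" → prefix "kade" already present; 3 new (d, o, r)
  "linroso" → 7 new (l, i, n, r, o, s, o)
  "kademi" → prefix "kade" already present; 2 new (m, i)
  "kadelin" → prefix "kade" already present; 3 new (l, i, n)
  "katakavi" → prefix "ka" already present; 6 new (t, a, k, a, v, i)
Total nodes = 10 + 6 + 8 + 3 + 7 + 2 + 3 + 6 = 45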